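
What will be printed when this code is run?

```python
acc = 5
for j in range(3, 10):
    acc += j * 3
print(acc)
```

131

j=3: acc = 5+3*3 = 14
j=4: acc = 14+4*3 = 26
j=5: acc = 26+5*3 = 41
j=6: acc = 41+6*3 = 59
j=7: acc = 59+7*3 = 80
j=8: acc = 80+8*3 = 104
j=9: acc = 104+9*3 = 131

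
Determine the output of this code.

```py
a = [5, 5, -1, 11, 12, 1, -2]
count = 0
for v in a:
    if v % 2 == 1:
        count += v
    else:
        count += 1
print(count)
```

v=5: odd, count = 0+5 = 5
v=5: odd, count = 5+5 = 10
v=-1: odd, count = 10+(-1) = 9
v=11: odd, count = 9+11 = 20
v=12: not odd, count = 20+1 = 21
v=1: odd, count = 21+1 = 22
v=-2: not odd, count = 22+1 = 23

23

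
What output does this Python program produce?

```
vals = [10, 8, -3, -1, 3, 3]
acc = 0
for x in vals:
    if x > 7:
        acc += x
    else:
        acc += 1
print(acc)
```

x=10: >7, acc = 0+10 = 10
x=8: >7, acc = 10+8 = 18
x=-3: not >7, acc = 18+1 = 19
x=-1: not >7, acc = 19+1 = 20
x=3: not >7, acc = 20+1 = 21
x=3: not >7, acc = 21+1 = 22

22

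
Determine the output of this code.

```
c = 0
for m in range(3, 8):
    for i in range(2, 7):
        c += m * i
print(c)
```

m=3,i=2: c = 0+6 = 6
m=3,i=3: c = 6+9 = 15
m=3,i=4: c = 15+12 = 27
m=3,i=5: c = 27+15 = 42
m=3,i=6: c = 42+18 = 60
m=4,i=2: c = 60+8 = 68
m=4,i=3: c = 68+12 = 80
m=4,i=4: c = 80+16 = 96
m=4,i=5: c = 96+20 = 116
m=4,i=6: c = 116+24 = 140
m=5,i=2: c = 140+10 = 150
m=5,i=3: c = 150+15 = 165
m=5,i=4: c = 165+20 = 185
m=5,i=5: c = 185+25 = 210
m=5,i=6: c = 210+30 = 240
m=6,i=2: c = 240+12 = 252
m=6,i=3: c = 252+18 = 270
m=6,i=4: c = 270+24 = 294
m=6,i=5: c = 294+30 = 324
m=6,i=6: c = 324+36 = 360
m=7,i=2: c = 360+14 = 374
m=7,i=3: c = 374+21 = 395
m=7,i=4: c = 395+28 = 423
m=7,i=5: c = 423+35 = 458
m=7,i=6: c = 458+42 = 500

500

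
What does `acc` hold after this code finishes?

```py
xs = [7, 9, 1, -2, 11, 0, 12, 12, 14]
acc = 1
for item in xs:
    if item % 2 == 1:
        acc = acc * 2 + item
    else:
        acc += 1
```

item=7: odd, acc = 1*2+7 = 9
item=9: odd, acc = 9*2+9 = 27
item=1: odd, acc = 27*2+1 = 55
item=-2: not odd, acc = 55+1 = 56
item=11: odd, acc = 56*2+11 = 123
item=0: not odd, acc = 123+1 = 124
item=12: not odd, acc = 124+1 = 125
item=12: not odd, acc = 125+1 = 126
item=14: not odd, acc = 126+1 = 127

127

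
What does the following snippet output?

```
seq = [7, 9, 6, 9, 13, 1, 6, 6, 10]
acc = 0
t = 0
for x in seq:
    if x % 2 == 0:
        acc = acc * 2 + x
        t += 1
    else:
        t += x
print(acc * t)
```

4042

x=7: not even; t=7
x=9: not even; t=16
x=6: even, acc = 0*2+6 = 6; t=17
x=9: not even; t=26
x=13: not even; t=39
x=1: not even; t=40
x=6: even, acc = 6*2+6 = 18; t=41
x=6: even, acc = 18*2+6 = 42; t=42
x=10: even, acc = 42*2+10 = 94; t=43
acc*t = 94*43 = 4042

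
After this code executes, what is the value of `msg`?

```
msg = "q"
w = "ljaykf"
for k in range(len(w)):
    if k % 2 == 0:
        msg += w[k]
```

'qlak'

k=0: add 'l' → 'ql'
k=1: skip
k=2: add 'a' → 'qla'
k=3: skip
k=4: add 'k' → 'qlak'
k=5: skip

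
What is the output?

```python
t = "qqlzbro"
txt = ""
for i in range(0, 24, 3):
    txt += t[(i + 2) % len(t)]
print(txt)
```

i=0: add t[2]='l' → 'l'
i=3: add t[5]='r' → 'lr'
i=6: add t[1]='q' → 'lrq'
i=9: add t[4]='b' → 'lrqb'
i=12: add t[0]='q' → 'lrqbq'
i=15: add t[3]='z' → 'lrqbqz'
i=18: add t[6]='o' → 'lrqbqzo'
i=21: add t[2]='l' → 'lrqbqzol'

lrqbqzol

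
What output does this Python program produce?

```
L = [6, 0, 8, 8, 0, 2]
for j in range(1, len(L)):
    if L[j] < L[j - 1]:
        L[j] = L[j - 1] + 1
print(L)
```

j=1: 0<6, L[1] = 6+1 = 7 → [6, 7, 8, 8, 0, 2]
j=2: 8>=7, unchanged → [6, 7, 8, 8, 0, 2]
j=3: 8>=8, unchanged → [6, 7, 8, 8, 0, 2]
j=4: 0<8, L[4] = 8+1 = 9 → [6, 7, 8, 8, 9, 2]
j=5: 2<9, L[5] = 9+1 = 10 → [6, 7, 8, 8, 9, 10]

[6, 7, 8, 8, 9, 10]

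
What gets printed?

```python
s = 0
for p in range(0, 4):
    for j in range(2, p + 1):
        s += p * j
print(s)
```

19

p=2,j=2: s = 0+4 = 4
p=3,j=2: s = 4+6 = 10
p=3,j=3: s = 10+9 = 19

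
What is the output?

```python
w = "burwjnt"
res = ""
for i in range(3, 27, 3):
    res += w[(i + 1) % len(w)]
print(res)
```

jbwtrnuj

i=3: add w[4]='j' → 'j'
i=6: add w[0]='b' → 'jb'
i=9: add w[3]='w' → 'jbw'
i=12: add w[6]='t' → 'jbwt'
i=15: add w[2]='r' → 'jbwtr'
i=18: add w[5]='n' → 'jbwtrn'
i=21: add w[1]='u' → 'jbwtrnu'
i=24: add w[4]='j' → 'jbwtrnuj'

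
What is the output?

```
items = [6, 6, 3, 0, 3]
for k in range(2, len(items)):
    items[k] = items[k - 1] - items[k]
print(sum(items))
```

18

k=2: items[2] = 6-3 = 3 → [6, 6, 3, 0, 3]
k=3: items[3] = 3-0 = 3 → [6, 6, 3, 3, 3]
k=4: items[4] = 3-3 = 0 → [6, 6, 3, 3, 0]
sum = 18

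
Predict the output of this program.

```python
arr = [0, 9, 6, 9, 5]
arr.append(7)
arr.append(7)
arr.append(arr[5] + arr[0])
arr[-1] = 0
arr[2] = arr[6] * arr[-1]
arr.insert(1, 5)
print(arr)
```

append 7 → [0, 9, 6, 9, 5, 7]
append 7 → [0, 9, 6, 9, 5, 7, 7]
append arr[5]+arr[0] = 7+0 = 7 → [0, 9, 6, 9, 5, 7, 7, 7]
arr[-1] = 0 → [0, 9, 6, 9, 5, 7, 7, 0]
arr[2] = arr[6]*arr[-1] = 7*0 = 0 → [0, 9, 0, 9, 5, 7, 7, 0]
insert 5 at 1 → [0, 5, 9, 0, 9, 5, 7, 7, 0]

[0, 5, 9, 0, 9, 5, 7, 7, 0]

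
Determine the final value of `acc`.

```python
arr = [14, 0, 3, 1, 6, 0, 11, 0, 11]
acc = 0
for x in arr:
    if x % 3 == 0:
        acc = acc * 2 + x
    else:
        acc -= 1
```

x=14: not %3==0, acc = 0-1 = -1
x=0: %3==0, acc = (-1)*2+0 = -2
x=3: %3==0, acc = (-2)*2+3 = -1
x=1: not %3==0, acc = (-1)-1 = -2
x=6: %3==0, acc = (-2)*2+6 = 2
x=0: %3==0, acc = 2*2+0 = 4
x=11: not %3==0, acc = 4-1 = 3
x=0: %3==0, acc = 3*2+0 = 6
x=11: not %3==0, acc = 6-1 = 5

5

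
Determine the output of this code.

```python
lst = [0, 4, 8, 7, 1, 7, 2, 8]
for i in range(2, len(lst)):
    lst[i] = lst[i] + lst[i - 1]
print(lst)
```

[0, 4, 12, 19, 20, 27, 29, 37]

i=2: lst[2] = 8+4 = 12 → [0, 4, 12, 7, 1, 7, 2, 8]
i=3: lst[3] = 7+12 = 19 → [0, 4, 12, 19, 1, 7, 2, 8]
i=4: lst[4] = 1+19 = 20 → [0, 4, 12, 19, 20, 7, 2, 8]
i=5: lst[5] = 7+20 = 27 → [0, 4, 12, 19, 20, 27, 2, 8]
i=6: lst[6] = 2+27 = 29 → [0, 4, 12, 19, 20, 27, 29, 8]
i=7: lst[7] = 8+29 = 37 → [0, 4, 12, 19, 20, 27, 29, 37]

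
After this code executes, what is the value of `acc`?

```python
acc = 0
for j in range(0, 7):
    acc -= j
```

j=0: acc = 0-0 = 0
j=1: acc = 0-1 = -1
j=2: acc = (-1)-2 = -3
j=3: acc = (-3)-3 = -6
j=4: acc = (-6)-4 = -10
j=5: acc = (-10)-5 = -15
j=6: acc = (-15)-6 = -21

-21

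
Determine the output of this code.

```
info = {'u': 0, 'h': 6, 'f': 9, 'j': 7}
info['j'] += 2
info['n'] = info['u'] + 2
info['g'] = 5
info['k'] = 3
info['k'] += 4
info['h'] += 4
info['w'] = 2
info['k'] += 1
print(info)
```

info['j'] = 7+2 = 9 → {'u': 0, 'h': 6, 'f': 9, 'j': 9}
info['n'] = info['u']+2 = 2 → {'u': 0, 'h': 6, 'f': 9, 'j': 9, 'n': 2}
info['g'] = 5 → {'u': 0, 'h': 6, 'f': 9, 'j': 9, 'n': 2, 'g': 5}
info['k'] = 3 → {'u': 0, 'h': 6, 'f': 9, 'j': 9, 'n': 2, 'g': 5, 'k': 3}
info['k'] = 3+4 = 7 → {'u': 0, 'h': 6, 'f': 9, 'j': 9, 'n': 2, 'g': 5, 'k': 7}
info['h'] = 6+4 = 10 → {'u': 0, 'h': 10, 'f': 9, 'j': 9, 'n': 2, 'g': 5, 'k': 7}
info['w'] = 2 → {'u': 0, 'h': 10, 'f': 9, 'j': 9, 'n': 2, 'g': 5, 'k': 7, 'w': 2}
info['k'] = 7+1 = 8 → {'u': 0, 'h': 10, 'f': 9, 'j': 9, 'n': 2, 'g': 5, 'k': 8, 'w': 2}

{'u': 0, 'h': 10, 'f': 9, 'j': 9, 'n': 2, 'g': 5, 'k': 8, 'w': 2}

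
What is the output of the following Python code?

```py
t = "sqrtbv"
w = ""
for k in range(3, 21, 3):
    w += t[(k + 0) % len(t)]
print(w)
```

k=3: add t[3]='t' → 't'
k=6: add t[0]='s' → 'ts'
k=9: add t[3]='t' → 'tst'
k=12: add t[0]='s' → 'tsts'
k=15: add t[3]='t' → 'tstst'
k=18: add t[0]='s' → 'tststs'

tststs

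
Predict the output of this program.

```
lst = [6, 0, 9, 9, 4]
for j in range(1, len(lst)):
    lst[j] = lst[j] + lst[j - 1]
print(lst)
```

[6, 6, 15, 24, 28]

j=1: lst[1] = 0+6 = 6 → [6, 6, 9, 9, 4]
j=2: lst[2] = 9+6 = 15 → [6, 6, 15, 9, 4]
j=3: lst[3] = 9+15 = 24 → [6, 6, 15, 24, 4]
j=4: lst[4] = 4+24 = 28 → [6, 6, 15, 24, 28]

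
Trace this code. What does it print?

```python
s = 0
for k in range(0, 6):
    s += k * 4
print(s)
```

k=0: s = 0+0*4 = 0
k=1: s = 0+1*4 = 4
k=2: s = 4+2*4 = 12
k=3: s = 12+3*4 = 24
k=4: s = 24+4*4 = 40
k=5: s = 40+5*4 = 60

60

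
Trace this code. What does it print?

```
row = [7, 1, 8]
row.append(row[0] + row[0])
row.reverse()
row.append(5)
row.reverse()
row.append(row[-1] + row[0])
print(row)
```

[5, 7, 1, 8, 14, 19]

append row[0]+row[0] = 7+7 = 14 → [7, 1, 8, 14]
reverse → [14, 8, 1, 7]
append 5 → [14, 8, 1, 7, 5]
reverse → [5, 7, 1, 8, 14]
append row[-1]+row[0] = 14+5 = 19 → [5, 7, 1, 8, 14, 19]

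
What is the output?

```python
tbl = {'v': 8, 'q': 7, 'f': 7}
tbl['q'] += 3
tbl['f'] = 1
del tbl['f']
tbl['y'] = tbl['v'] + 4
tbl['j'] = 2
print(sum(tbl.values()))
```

32

tbl['q'] = 7+3 = 10 → {'v': 8, 'q': 10, 'f': 7}
tbl['f'] = 1 → {'v': 8, 'q': 10, 'f': 1}
del 'f' → {'v': 8, 'q': 10}
tbl['y'] = tbl['v']+4 = 12 → {'v': 8, 'q': 10, 'y': 12}
tbl['j'] = 2 → {'v': 8, 'q': 10, 'y': 12, 'j': 2}
sum of values = 32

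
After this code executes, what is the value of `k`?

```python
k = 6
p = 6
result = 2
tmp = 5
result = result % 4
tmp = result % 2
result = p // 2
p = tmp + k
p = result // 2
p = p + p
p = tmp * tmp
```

6

result = 2%4 = 2
tmp = 2%2 = 0
result = 6//2 = 3
p = 0+6 = 6
p = 3//2 = 1
p = 1+1 = 2
p = 0*0 = 0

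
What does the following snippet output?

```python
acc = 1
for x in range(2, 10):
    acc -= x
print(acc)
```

x=2: acc = 1-2 = -1
x=3: acc = (-1)-3 = -4
x=4: acc = (-4)-4 = -8
x=5: acc = (-8)-5 = -13
x=6: acc = (-13)-6 = -19
x=7: acc = (-19)-7 = -26
x=8: acc = (-26)-8 = -34
x=9: acc = (-34)-9 = -43

-43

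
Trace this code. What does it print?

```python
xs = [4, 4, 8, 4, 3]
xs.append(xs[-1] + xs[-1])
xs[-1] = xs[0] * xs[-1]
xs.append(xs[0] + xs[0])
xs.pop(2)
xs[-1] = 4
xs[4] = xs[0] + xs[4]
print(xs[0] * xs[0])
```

16

append xs[-1]+xs[-1] = 3+3 = 6 → [4, 4, 8, 4, 3, 6]
xs[-1] = xs[0]*xs[-1] = 4*6 = 24 → [4, 4, 8, 4, 3, 24]
append xs[0]+xs[0] = 4+4 = 8 → [4, 4, 8, 4, 3, 24, 8]
pop(2) removes 8 → [4, 4, 4, 3, 24, 8]
xs[-1] = 4 → [4, 4, 4, 3, 24, 4]
xs[4] = xs[0]+xs[4] = 4+24 = 28 → [4, 4, 4, 3, 28, 4]
xs[0]*xs[0] = 4*4 = 16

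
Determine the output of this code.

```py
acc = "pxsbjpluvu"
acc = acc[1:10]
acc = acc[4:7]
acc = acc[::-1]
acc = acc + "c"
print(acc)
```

ulpc

slice [1:10] → 'xsbjpluvu'
slice [4:7] → 'plu'
reverse → 'ulp'
+ 'c' → 'ulpc'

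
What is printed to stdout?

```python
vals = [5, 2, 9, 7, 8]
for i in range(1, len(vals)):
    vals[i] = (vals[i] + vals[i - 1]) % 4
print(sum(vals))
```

i=1: vals[1] = (2+5)%4 = 3 → [5, 3, 9, 7, 8]
i=2: vals[2] = (9+3)%4 = 0 → [5, 3, 0, 7, 8]
i=3: vals[3] = (7+0)%4 = 3 → [5, 3, 0, 3, 8]
i=4: vals[4] = (8+3)%4 = 3 → [5, 3, 0, 3, 3]
sum = 14

14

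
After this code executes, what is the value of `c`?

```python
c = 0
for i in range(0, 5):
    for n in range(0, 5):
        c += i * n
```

i=0,n=0: c = 0+0 = 0
i=0,n=1: c = 0+0 = 0
i=0,n=2: c = 0+0 = 0
i=0,n=3: c = 0+0 = 0
i=0,n=4: c = 0+0 = 0
i=1,n=0: c = 0+0 = 0
i=1,n=1: c = 0+1 = 1
i=1,n=2: c = 1+2 = 3
i=1,n=3: c = 3+3 = 6
i=1,n=4: c = 6+4 = 10
i=2,n=0: c = 10+0 = 10
i=2,n=1: c = 10+2 = 12
i=2,n=2: c = 12+4 = 16
i=2,n=3: c = 16+6 = 22
i=2,n=4: c = 22+8 = 30
i=3,n=0: c = 30+0 = 30
i=3,n=1: c = 30+3 = 33
i=3,n=2: c = 33+6 = 39
i=3,n=3: c = 39+9 = 48
i=3,n=4: c = 48+12 = 60
i=4,n=0: c = 60+0 = 60
i=4,n=1: c = 60+4 = 64
i=4,n=2: c = 64+8 = 72
i=4,n=3: c = 72+12 = 84
i=4,n=4: c = 84+16 = 100

100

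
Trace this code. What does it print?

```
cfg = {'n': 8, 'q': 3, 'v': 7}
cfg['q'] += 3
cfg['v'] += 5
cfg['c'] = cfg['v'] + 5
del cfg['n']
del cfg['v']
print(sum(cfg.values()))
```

23

cfg['q'] = 3+3 = 6 → {'n': 8, 'q': 6, 'v': 7}
cfg['v'] = 7+5 = 12 → {'n': 8, 'q': 6, 'v': 12}
cfg['c'] = cfg['v']+5 = 17 → {'n': 8, 'q': 6, 'v': 12, 'c': 17}
del 'n' → {'q': 6, 'v': 12, 'c': 17}
del 'v' → {'q': 6, 'c': 17}
sum of values = 23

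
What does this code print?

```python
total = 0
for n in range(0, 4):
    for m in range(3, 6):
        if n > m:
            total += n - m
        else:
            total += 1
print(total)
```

12

n=0,m=3: not 0>3, total = 0+1 = 1
n=0,m=4: not 0>4, total = 1+1 = 2
n=0,m=5: not 0>5, total = 2+1 = 3
n=1,m=3: not 1>3, total = 3+1 = 4
n=1,m=4: not 1>4, total = 4+1 = 5
n=1,m=5: not 1>5, total = 5+1 = 6
n=2,m=3: not 2>3, total = 6+1 = 7
n=2,m=4: not 2>4, total = 7+1 = 8
n=2,m=5: not 2>5, total = 8+1 = 9
n=3,m=3: not 3>3, total = 9+1 = 10
n=3,m=4: not 3>4, total = 10+1 = 11
n=3,m=5: not 3>5, total = 11+1 = 12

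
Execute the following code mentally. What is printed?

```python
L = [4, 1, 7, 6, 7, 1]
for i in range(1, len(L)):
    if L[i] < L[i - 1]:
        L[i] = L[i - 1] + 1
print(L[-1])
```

i=1: 1<4, L[1] = 4+1 = 5 → [4, 5, 7, 6, 7, 1]
i=2: 7>=5, unchanged → [4, 5, 7, 6, 7, 1]
i=3: 6<7, L[3] = 7+1 = 8 → [4, 5, 7, 8, 7, 1]
i=4: 7<8, L[4] = 8+1 = 9 → [4, 5, 7, 8, 9, 1]
i=5: 1<9, L[5] = 9+1 = 10 → [4, 5, 7, 8, 9, 10]

10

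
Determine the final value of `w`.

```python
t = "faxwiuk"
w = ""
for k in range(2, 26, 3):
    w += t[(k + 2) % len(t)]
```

k=2: add t[4]='i' → 'i'
k=5: add t[0]='f' → 'if'
k=8: add t[3]='w' → 'ifw'
k=11: add t[6]='k' → 'ifwk'
k=14: add t[2]='x' → 'ifwkx'
k=17: add t[5]='u' → 'ifwkxu'
k=20: add t[1]='a' → 'ifwkxua'
k=23: add t[4]='i' → 'ifwkxuai'

'ifwkxuai'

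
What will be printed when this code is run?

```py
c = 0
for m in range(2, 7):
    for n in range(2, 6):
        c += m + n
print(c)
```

150

m=2,n=2: c = 0+4 = 4
m=2,n=3: c = 4+5 = 9
m=2,n=4: c = 9+6 = 15
m=2,n=5: c = 15+7 = 22
m=3,n=2: c = 22+5 = 27
m=3,n=3: c = 27+6 = 33
m=3,n=4: c = 33+7 = 40
m=3,n=5: c = 40+8 = 48
m=4,n=2: c = 48+6 = 54
m=4,n=3: c = 54+7 = 61
m=4,n=4: c = 61+8 = 69
m=4,n=5: c = 69+9 = 78
m=5,n=2: c = 78+7 = 85
m=5,n=3: c = 85+8 = 93
m=5,n=4: c = 93+9 = 102
m=5,n=5: c = 102+10 = 112
m=6,n=2: c = 112+8 = 120
m=6,n=3: c = 120+9 = 129
m=6,n=4: c = 129+10 = 139
m=6,n=5: c = 139+11 = 150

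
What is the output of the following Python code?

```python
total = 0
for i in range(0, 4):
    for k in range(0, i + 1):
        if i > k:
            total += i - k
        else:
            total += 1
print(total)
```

14

i=0,k=0: not 0>0, total = 0+1 = 1
i=1,k=0: 1>0, total = 1+1 = 2
i=1,k=1: not 1>1, total = 2+1 = 3
i=2,k=0: 2>0, total = 3+2 = 5
i=2,k=1: 2>1, total = 5+1 = 6
i=2,k=2: not 2>2, total = 6+1 = 7
i=3,k=0: 3>0, total = 7+3 = 10
i=3,k=1: 3>1, total = 10+2 = 12
i=3,k=2: 3>2, total = 12+1 = 13
i=3,k=3: not 3>3, total = 13+1 = 14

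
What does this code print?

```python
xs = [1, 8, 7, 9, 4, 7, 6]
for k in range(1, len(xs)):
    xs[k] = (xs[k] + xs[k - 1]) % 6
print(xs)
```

[1, 3, 4, 1, 5, 0, 0]

k=1: xs[1] = (8+1)%6 = 3 → [1, 3, 7, 9, 4, 7, 6]
k=2: xs[2] = (7+3)%6 = 4 → [1, 3, 4, 9, 4, 7, 6]
k=3: xs[3] = (9+4)%6 = 1 → [1, 3, 4, 1, 4, 7, 6]
k=4: xs[4] = (4+1)%6 = 5 → [1, 3, 4, 1, 5, 7, 6]
k=5: xs[5] = (7+5)%6 = 0 → [1, 3, 4, 1, 5, 0, 6]
k=6: xs[6] = (6+0)%6 = 0 → [1, 3, 4, 1, 5, 0, 0]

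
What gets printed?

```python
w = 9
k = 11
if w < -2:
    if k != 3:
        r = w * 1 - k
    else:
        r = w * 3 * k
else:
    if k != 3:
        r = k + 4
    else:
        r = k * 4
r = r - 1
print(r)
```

14

w=9, k=11
w < -2 is False; k != 3 is True
→ r = k + 4 = 15
r = 15-1 = 14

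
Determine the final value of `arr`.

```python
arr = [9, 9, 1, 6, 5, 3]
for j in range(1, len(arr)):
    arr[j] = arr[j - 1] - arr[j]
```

[9, 0, -1, -7, -12, -15]

j=1: arr[1] = 9-9 = 0 → [9, 0, 1, 6, 5, 3]
j=2: arr[2] = 0-1 = -1 → [9, 0, -1, 6, 5, 3]
j=3: arr[3] = (-1)-6 = -7 → [9, 0, -1, -7, 5, 3]
j=4: arr[4] = (-7)-5 = -12 → [9, 0, -1, -7, -12, 3]
j=5: arr[5] = (-12)-3 = -15 → [9, 0, -1, -7, -12, -15]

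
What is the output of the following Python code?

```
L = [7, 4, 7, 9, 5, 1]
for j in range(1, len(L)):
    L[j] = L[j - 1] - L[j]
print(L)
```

[7, 3, -4, -13, -18, -19]

j=1: L[1] = 7-4 = 3 → [7, 3, 7, 9, 5, 1]
j=2: L[2] = 3-7 = -4 → [7, 3, -4, 9, 5, 1]
j=3: L[3] = (-4)-9 = -13 → [7, 3, -4, -13, 5, 1]
j=4: L[4] = (-13)-5 = -18 → [7, 3, -4, -13, -18, 1]
j=5: L[5] = (-18)-1 = -19 → [7, 3, -4, -13, -18, -19]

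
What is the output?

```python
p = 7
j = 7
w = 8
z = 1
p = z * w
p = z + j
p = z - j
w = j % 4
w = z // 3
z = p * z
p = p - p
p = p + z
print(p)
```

-6

p = 1*8 = 8
p = 1+7 = 8
p = 1-7 = -6
w = 7%4 = 3
w = 1//3 = 0
z = (-6)*1 = -6
p = (-6)-(-6) = 0
p = 0+(-6) = -6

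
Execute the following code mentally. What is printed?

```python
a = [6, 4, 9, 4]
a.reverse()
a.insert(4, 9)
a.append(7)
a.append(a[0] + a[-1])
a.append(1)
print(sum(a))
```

reverse → [4, 9, 4, 6]
insert 9 at 4 → [4, 9, 4, 6, 9]
append 7 → [4, 9, 4, 6, 9, 7]
append a[0]+a[-1] = 4+7 = 11 → [4, 9, 4, 6, 9, 7, 11]
append 1 → [4, 9, 4, 6, 9, 7, 11, 1]
sum = 51

51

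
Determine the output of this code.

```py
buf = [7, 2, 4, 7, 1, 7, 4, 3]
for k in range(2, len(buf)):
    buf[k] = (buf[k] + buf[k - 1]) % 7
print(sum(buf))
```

k=2: buf[2] = (4+2)%7 = 6 → [7, 2, 6, 7, 1, 7, 4, 3]
k=3: buf[3] = (7+6)%7 = 6 → [7, 2, 6, 6, 1, 7, 4, 3]
k=4: buf[4] = (1+6)%7 = 0 → [7, 2, 6, 6, 0, 7, 4, 3]
k=5: buf[5] = (7+0)%7 = 0 → [7, 2, 6, 6, 0, 0, 4, 3]
k=6: buf[6] = (4+0)%7 = 4 → [7, 2, 6, 6, 0, 0, 4, 3]
k=7: buf[7] = (3+4)%7 = 0 → [7, 2, 6, 6, 0, 0, 4, 0]
sum = 25

25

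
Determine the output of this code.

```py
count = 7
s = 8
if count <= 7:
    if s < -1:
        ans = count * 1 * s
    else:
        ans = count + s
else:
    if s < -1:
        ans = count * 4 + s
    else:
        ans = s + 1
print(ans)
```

15

count=7, s=8
count <= 7 is True; s < -1 is False
→ ans = count + s = 15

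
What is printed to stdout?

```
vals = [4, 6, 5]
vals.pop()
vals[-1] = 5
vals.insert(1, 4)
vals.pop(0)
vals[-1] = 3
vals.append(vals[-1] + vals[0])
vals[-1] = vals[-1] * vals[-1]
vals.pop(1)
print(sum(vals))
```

53

pop() removes 5 → [4, 6]
vals[-1] = 5 → [4, 5]
insert 4 at 1 → [4, 4, 5]
pop(0) removes 4 → [4, 5]
vals[-1] = 3 → [4, 3]
append vals[-1]+vals[0] = 3+4 = 7 → [4, 3, 7]
vals[-1] = vals[-1]*vals[-1] = 7*7 = 49 → [4, 3, 49]
pop(1) removes 3 → [4, 49]
sum = 53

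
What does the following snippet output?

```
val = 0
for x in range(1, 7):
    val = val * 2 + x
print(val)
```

120

x=1: val = 0*2+1 = 1
x=2: val = 1*2+2 = 4
x=3: val = 4*2+3 = 11
x=4: val = 11*2+4 = 26
x=5: val = 26*2+5 = 57
x=6: val = 57*2+6 = 120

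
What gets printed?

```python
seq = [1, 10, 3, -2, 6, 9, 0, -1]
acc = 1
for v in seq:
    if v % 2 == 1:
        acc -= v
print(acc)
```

-11

v=1: odd, acc = 1-1 = 0
v=10: not odd
v=3: odd, acc = 0-3 = -3
v=-2: not odd
v=6: not odd
v=9: odd, acc = (-3)-9 = -12
v=0: not odd
v=-1: odd, acc = (-12)-(-1) = -11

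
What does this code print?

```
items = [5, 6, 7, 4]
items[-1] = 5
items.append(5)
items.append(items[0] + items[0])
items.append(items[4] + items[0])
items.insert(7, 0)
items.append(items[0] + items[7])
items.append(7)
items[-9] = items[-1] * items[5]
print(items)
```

[5, 70, 7, 5, 5, 10, 10, 0, 5, 7]

items[-1] = 5 → [5, 6, 7, 5]
append 5 → [5, 6, 7, 5, 5]
append items[0]+items[0] = 5+5 = 10 → [5, 6, 7, 5, 5, 10]
append items[4]+items[0] = 5+5 = 10 → [5, 6, 7, 5, 5, 10, 10]
insert 0 at 7 → [5, 6, 7, 5, 5, 10, 10, 0]
append items[0]+items[7] = 5+0 = 5 → [5, 6, 7, 5, 5, 10, 10, 0, 5]
append 7 → [5, 6, 7, 5, 5, 10, 10, 0, 5, 7]
items[-9] = items[-1]*items[5] = 7*10 = 70 → [5, 70, 7, 5, 5, 10, 10, 0, 5, 7]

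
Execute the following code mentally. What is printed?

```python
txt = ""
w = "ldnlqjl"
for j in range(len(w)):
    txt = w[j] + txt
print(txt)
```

j=0: prepend 'l' → 'l'
j=1: prepend 'd' → 'dl'
j=2: prepend 'n' → 'ndl'
j=3: prepend 'l' → 'lndl'
j=4: prepend 'q' → 'qlndl'
j=5: prepend 'j' → 'jqlndl'
j=6: prepend 'l' → 'ljqlndl'

ljqlndl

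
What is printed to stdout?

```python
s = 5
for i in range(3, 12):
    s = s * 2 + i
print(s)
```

i=3: s = 5*2+3 = 13
i=4: s = 13*2+4 = 30
i=5: s = 30*2+5 = 65
i=6: s = 65*2+6 = 136
i=7: s = 136*2+7 = 279
i=8: s = 279*2+8 = 566
i=9: s = 566*2+9 = 1141
i=10: s = 1141*2+10 = 2292
i=11: s = 2292*2+11 = 4595

4595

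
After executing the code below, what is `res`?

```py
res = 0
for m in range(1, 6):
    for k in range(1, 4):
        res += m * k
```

m=1,k=1: res = 0+1 = 1
m=1,k=2: res = 1+2 = 3
m=1,k=3: res = 3+3 = 6
m=2,k=1: res = 6+2 = 8
m=2,k=2: res = 8+4 = 12
m=2,k=3: res = 12+6 = 18
m=3,k=1: res = 18+3 = 21
m=3,k=2: res = 21+6 = 27
m=3,k=3: res = 27+9 = 36
m=4,k=1: res = 36+4 = 40
m=4,k=2: res = 40+8 = 48
m=4,k=3: res = 48+12 = 60
m=5,k=1: res = 60+5 = 65
m=5,k=2: res = 65+10 = 75
m=5,k=3: res = 75+15 = 90

90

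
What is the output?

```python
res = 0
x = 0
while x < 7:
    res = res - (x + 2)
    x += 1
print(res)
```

-35

x=0: res = 0-2 = -2
x=1: res = (-2)-3 = -5
x=2: res = (-5)-4 = -9
x=3: res = (-9)-5 = -14
x=4: res = (-14)-6 = -20
x=5: res = (-20)-7 = -27
x=6: res = (-27)-8 = -35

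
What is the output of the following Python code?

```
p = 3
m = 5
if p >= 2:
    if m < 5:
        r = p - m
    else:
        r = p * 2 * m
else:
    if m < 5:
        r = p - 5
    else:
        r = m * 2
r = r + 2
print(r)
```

p=3, m=5
p >= 2 is True; m < 5 is False
→ r = p * 2 * m = 30
r = 30+2 = 32

32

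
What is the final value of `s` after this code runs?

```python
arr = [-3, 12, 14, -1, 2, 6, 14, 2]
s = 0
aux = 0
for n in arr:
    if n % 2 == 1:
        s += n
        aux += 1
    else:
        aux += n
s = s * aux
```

n=-3: odd, s = 0+(-3) = -3; aux=1
n=12: not odd; aux=13
n=14: not odd; aux=27
n=-1: odd, s = (-3)+(-1) = -4; aux=28
n=2: not odd; aux=30
n=6: not odd; aux=36
n=14: not odd; aux=50
n=2: not odd; aux=52
s*aux = (-4)*52 = -208

-208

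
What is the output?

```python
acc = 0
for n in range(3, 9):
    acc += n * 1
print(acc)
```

33

n=3: acc = 0+3*1 = 3
n=4: acc = 3+4*1 = 7
n=5: acc = 7+5*1 = 12
n=6: acc = 12+6*1 = 18
n=7: acc = 18+7*1 = 25
n=8: acc = 25+8*1 = 33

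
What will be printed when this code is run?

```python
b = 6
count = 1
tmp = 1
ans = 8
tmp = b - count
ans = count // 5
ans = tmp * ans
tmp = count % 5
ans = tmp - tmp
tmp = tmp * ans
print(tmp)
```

0

tmp = 6-1 = 5
ans = 1//5 = 0
ans = 5*0 = 0
tmp = 1%5 = 1
ans = 1-1 = 0
tmp = 1*0 = 0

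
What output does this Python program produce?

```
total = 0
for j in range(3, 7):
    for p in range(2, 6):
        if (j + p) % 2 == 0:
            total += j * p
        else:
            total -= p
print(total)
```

j=3,p=2: odd sum, total = 0-2 = -2
j=3,p=3: even sum, total = (-2)+9 = 7
j=3,p=4: odd sum, total = 7-4 = 3
j=3,p=5: even sum, total = 3+15 = 18
j=4,p=2: even sum, total = 18+8 = 26
j=4,p=3: odd sum, total = 26-3 = 23
j=4,p=4: even sum, total = 23+16 = 39
j=4,p=5: odd sum, total = 39-5 = 34
j=5,p=2: odd sum, total = 34-2 = 32
j=5,p=3: even sum, total = 32+15 = 47
j=5,p=4: odd sum, total = 47-4 = 43
j=5,p=5: even sum, total = 43+25 = 68
j=6,p=2: even sum, total = 68+12 = 80
j=6,p=3: odd sum, total = 80-3 = 77
j=6,p=4: even sum, total = 77+24 = 101
j=6,p=5: odd sum, total = 101-5 = 96

96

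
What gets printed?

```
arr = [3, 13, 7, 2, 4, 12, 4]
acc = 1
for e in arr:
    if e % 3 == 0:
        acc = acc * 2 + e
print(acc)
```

22

e=3: %3==0, acc = 1*2+3 = 5
e=13: not %3==0
e=7: not %3==0
e=2: not %3==0
e=4: not %3==0
e=12: %3==0, acc = 5*2+12 = 22
e=4: not %3==0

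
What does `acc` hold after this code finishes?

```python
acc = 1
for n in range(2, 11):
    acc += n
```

55

n=2: acc = 1+2 = 3
n=3: acc = 3+3 = 6
n=4: acc = 6+4 = 10
n=5: acc = 10+5 = 15
n=6: acc = 15+6 = 21
n=7: acc = 21+7 = 28
n=8: acc = 28+8 = 36
n=9: acc = 36+9 = 45
n=10: acc = 45+10 = 55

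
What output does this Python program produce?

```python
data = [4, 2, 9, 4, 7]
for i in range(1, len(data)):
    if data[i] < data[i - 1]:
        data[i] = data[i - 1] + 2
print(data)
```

[4, 6, 9, 11, 13]

i=1: 2<4, data[1] = 4+2 = 6 → [4, 6, 9, 4, 7]
i=2: 9>=6, unchanged → [4, 6, 9, 4, 7]
i=3: 4<9, data[3] = 9+2 = 11 → [4, 6, 9, 11, 7]
i=4: 7<11, data[4] = 11+2 = 13 → [4, 6, 9, 11, 13]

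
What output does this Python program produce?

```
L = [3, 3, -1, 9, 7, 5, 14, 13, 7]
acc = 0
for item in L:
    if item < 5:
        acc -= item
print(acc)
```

-5

item=3: <5, acc = 0-3 = -3
item=3: <5, acc = (-3)-3 = -6
item=-1: <5, acc = (-6)-(-1) = -5
item=9: not <5
item=7: not <5
item=5: not <5
item=14: not <5
item=13: not <5
item=7: not <5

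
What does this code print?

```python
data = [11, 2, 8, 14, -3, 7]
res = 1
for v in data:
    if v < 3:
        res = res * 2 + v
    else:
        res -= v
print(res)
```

-90

v=11: not <3, res = 1-11 = -10
v=2: <3, res = (-10)*2+2 = -18
v=8: not <3, res = (-18)-8 = -26
v=14: not <3, res = (-26)-14 = -40
v=-3: <3, res = (-40)*2+(-3) = -83
v=7: not <3, res = (-83)-7 = -90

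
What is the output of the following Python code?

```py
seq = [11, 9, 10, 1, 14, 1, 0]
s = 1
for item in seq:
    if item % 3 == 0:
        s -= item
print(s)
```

item=11: not %3==0
item=9: %3==0, s = 1-9 = -8
item=10: not %3==0
item=1: not %3==0
item=14: not %3==0
item=1: not %3==0
item=0: %3==0, s = (-8)-0 = -8

-8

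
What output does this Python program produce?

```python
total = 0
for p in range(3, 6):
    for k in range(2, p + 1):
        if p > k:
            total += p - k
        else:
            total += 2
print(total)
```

p=3,k=2: 3>2, total = 0+1 = 1
p=3,k=3: not 3>3, total = 1+2 = 3
p=4,k=2: 4>2, total = 3+2 = 5
p=4,k=3: 4>3, total = 5+1 = 6
p=4,k=4: not 4>4, total = 6+2 = 8
p=5,k=2: 5>2, total = 8+3 = 11
p=5,k=3: 5>3, total = 11+2 = 13
p=5,k=4: 5>4, total = 13+1 = 14
p=5,k=5: not 5>5, total = 14+2 = 16

16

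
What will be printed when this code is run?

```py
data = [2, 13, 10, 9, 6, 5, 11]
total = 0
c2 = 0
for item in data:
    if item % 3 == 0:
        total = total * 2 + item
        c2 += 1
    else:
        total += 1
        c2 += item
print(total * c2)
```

1634

item=2: not %3==0, total = 0+1 = 1; c2=2
item=13: not %3==0, total = 1+1 = 2; c2=15
item=10: not %3==0, total = 2+1 = 3; c2=25
item=9: %3==0, total = 3*2+9 = 15; c2=26
item=6: %3==0, total = 15*2+6 = 36; c2=27
item=5: not %3==0, total = 36+1 = 37; c2=32
item=11: not %3==0, total = 37+1 = 38; c2=43
total*c2 = 38*43 = 1634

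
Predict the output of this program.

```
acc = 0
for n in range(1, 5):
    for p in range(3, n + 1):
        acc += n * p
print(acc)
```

n=3,p=3: acc = 0+9 = 9
n=4,p=3: acc = 9+12 = 21
n=4,p=4: acc = 21+16 = 37

37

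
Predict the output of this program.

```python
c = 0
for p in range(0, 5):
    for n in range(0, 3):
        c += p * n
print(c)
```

p=0,n=0: c = 0+0 = 0
p=0,n=1: c = 0+0 = 0
p=0,n=2: c = 0+0 = 0
p=1,n=0: c = 0+0 = 0
p=1,n=1: c = 0+1 = 1
p=1,n=2: c = 1+2 = 3
p=2,n=0: c = 3+0 = 3
p=2,n=1: c = 3+2 = 5
p=2,n=2: c = 5+4 = 9
p=3,n=0: c = 9+0 = 9
p=3,n=1: c = 9+3 = 12
p=3,n=2: c = 12+6 = 18
p=4,n=0: c = 18+0 = 18
p=4,n=1: c = 18+4 = 22
p=4,n=2: c = 22+8 = 30

30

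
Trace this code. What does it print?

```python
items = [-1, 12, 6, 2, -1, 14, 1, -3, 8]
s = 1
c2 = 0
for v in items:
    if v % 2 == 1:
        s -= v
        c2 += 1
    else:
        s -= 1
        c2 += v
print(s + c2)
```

46

v=-1: odd, s = 1-(-1) = 2; c2=1
v=12: not odd, s = 2-1 = 1; c2=13
v=6: not odd, s = 1-1 = 0; c2=19
v=2: not odd, s = 0-1 = -1; c2=21
v=-1: odd, s = (-1)-(-1) = 0; c2=22
v=14: not odd, s = 0-1 = -1; c2=36
v=1: odd, s = (-1)-1 = -2; c2=37
v=-3: odd, s = (-2)-(-3) = 1; c2=38
v=8: not odd, s = 1-1 = 0; c2=46
s+c2 = 0+46 = 46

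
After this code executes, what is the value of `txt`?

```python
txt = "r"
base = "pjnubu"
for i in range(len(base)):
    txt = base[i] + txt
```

'ubunjpr'

i=0: prepend 'p' → 'pr'
i=1: prepend 'j' → 'jpr'
i=2: prepend 'n' → 'njpr'
i=3: prepend 'u' → 'unjpr'
i=4: prepend 'b' → 'bunjpr'
i=5: prepend 'u' → 'ubunjpr'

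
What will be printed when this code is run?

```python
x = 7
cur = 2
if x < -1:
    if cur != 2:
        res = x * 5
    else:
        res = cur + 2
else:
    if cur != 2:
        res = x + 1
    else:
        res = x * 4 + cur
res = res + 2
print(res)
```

x=7, cur=2
x < -1 is False; cur != 2 is False
→ res = x * 4 + cur = 30
res = 30+2 = 32

32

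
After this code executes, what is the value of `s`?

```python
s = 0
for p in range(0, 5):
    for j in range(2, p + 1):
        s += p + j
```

p=2,j=2: s = 0+4 = 4
p=3,j=2: s = 4+5 = 9
p=3,j=3: s = 9+6 = 15
p=4,j=2: s = 15+6 = 21
p=4,j=3: s = 21+7 = 28
p=4,j=4: s = 28+8 = 36

36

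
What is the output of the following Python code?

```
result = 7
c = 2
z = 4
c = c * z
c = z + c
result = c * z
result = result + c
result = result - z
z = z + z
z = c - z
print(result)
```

c = 2*4 = 8
c = 4+8 = 12
result = 12*4 = 48
result = 48+12 = 60
result = 60-4 = 56
z = 4+4 = 8
z = 12-8 = 4

56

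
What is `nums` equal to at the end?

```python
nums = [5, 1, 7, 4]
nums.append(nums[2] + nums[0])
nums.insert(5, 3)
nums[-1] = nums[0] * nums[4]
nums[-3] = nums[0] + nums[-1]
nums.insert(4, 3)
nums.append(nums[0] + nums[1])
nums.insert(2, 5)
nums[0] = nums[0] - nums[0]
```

append nums[2]+nums[0] = 7+5 = 12 → [5, 1, 7, 4, 12]
insert 3 at 5 → [5, 1, 7, 4, 12, 3]
nums[-1] = nums[0]*nums[4] = 5*12 = 60 → [5, 1, 7, 4, 12, 60]
nums[-3] = nums[0]+nums[-1] = 5+60 = 65 → [5, 1, 7, 65, 12, 60]
insert 3 at 4 → [5, 1, 7, 65, 3, 12, 60]
append nums[0]+nums[1] = 5+1 = 6 → [5, 1, 7, 65, 3, 12, 60, 6]
insert 5 at 2 → [5, 1, 5, 7, 65, 3, 12, 60, 6]
nums[0] = nums[0]-nums[0] = 5-5 = 0 → [0, 1, 5, 7, 65, 3, 12, 60, 6]

[0, 1, 5, 7, 65, 3, 12, 60, 6]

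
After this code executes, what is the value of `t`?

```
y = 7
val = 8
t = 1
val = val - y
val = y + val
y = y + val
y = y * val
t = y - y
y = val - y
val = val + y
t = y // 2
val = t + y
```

-56

val = 8-7 = 1
val = 7+1 = 8
y = 7+8 = 15
y = 15*8 = 120
t = 120-120 = 0
y = 8-120 = -112
val = 8+(-112) = -104
t = (-112)//2 = -56
val = (-56)+(-112) = -168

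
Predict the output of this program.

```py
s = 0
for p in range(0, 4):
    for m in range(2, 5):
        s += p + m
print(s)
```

p=0,m=2: s = 0+2 = 2
p=0,m=3: s = 2+3 = 5
p=0,m=4: s = 5+4 = 9
p=1,m=2: s = 9+3 = 12
p=1,m=3: s = 12+4 = 16
p=1,m=4: s = 16+5 = 21
p=2,m=2: s = 21+4 = 25
p=2,m=3: s = 25+5 = 30
p=2,m=4: s = 30+6 = 36
p=3,m=2: s = 36+5 = 41
p=3,m=3: s = 41+6 = 47
p=3,m=4: s = 47+7 = 54

54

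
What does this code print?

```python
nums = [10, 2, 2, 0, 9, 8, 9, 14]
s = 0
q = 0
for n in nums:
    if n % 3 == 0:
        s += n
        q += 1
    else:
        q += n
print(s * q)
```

702

n=10: not %3==0; q=10
n=2: not %3==0; q=12
n=2: not %3==0; q=14
n=0: %3==0, s = 0+0 = 0; q=15
n=9: %3==0, s = 0+9 = 9; q=16
n=8: not %3==0; q=24
n=9: %3==0, s = 9+9 = 18; q=25
n=14: not %3==0; q=39
s*q = 18*39 = 702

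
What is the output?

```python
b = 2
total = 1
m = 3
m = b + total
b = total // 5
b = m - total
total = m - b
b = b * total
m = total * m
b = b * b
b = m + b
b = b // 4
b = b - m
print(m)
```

m = 2+1 = 3
b = 1//5 = 0
b = 3-1 = 2
total = 3-2 = 1
b = 2*1 = 2
m = 1*3 = 3
b = 2*2 = 4
b = 3+4 = 7
b = 7//4 = 1
b = 1-3 = -2

3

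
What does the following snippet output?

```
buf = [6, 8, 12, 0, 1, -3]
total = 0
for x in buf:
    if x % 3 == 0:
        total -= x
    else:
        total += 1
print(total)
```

-13

x=6: %3==0, total = 0-6 = -6
x=8: not %3==0, total = (-6)+1 = -5
x=12: %3==0, total = (-5)-12 = -17
x=0: %3==0, total = (-17)-0 = -17
x=1: not %3==0, total = (-17)+1 = -16
x=-3: %3==0, total = (-16)-(-3) = -13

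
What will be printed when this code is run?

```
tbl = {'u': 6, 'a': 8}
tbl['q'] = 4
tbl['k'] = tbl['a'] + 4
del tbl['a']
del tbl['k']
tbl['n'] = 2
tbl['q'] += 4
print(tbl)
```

tbl['q'] = 4 → {'u': 6, 'a': 8, 'q': 4}
tbl['k'] = tbl['a']+4 = 12 → {'u': 6, 'a': 8, 'q': 4, 'k': 12}
del 'a' → {'u': 6, 'q': 4, 'k': 12}
del 'k' → {'u': 6, 'q': 4}
tbl['n'] = 2 → {'u': 6, 'q': 4, 'n': 2}
tbl['q'] = 4+4 = 8 → {'u': 6, 'q': 8, 'n': 2}

{'u': 6, 'q': 8, 'n': 2}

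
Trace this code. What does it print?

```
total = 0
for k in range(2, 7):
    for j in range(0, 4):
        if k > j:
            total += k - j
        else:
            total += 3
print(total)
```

k=2,j=0: 2>0, total = 0+2 = 2
k=2,j=1: 2>1, total = 2+1 = 3
k=2,j=2: not 2>2, total = 3+3 = 6
k=2,j=3: not 2>3, total = 6+3 = 9
k=3,j=0: 3>0, total = 9+3 = 12
k=3,j=1: 3>1, total = 12+2 = 14
k=3,j=2: 3>2, total = 14+1 = 15
k=3,j=3: not 3>3, total = 15+3 = 18
k=4,j=0: 4>0, total = 18+4 = 22
k=4,j=1: 4>1, total = 22+3 = 25
k=4,j=2: 4>2, total = 25+2 = 27
k=4,j=3: 4>3, total = 27+1 = 28
k=5,j=0: 5>0, total = 28+5 = 33
k=5,j=1: 5>1, total = 33+4 = 37
k=5,j=2: 5>2, total = 37+3 = 40
k=5,j=3: 5>3, total = 40+2 = 42
k=6,j=0: 6>0, total = 42+6 = 48
k=6,j=1: 6>1, total = 48+5 = 53
k=6,j=2: 6>2, total = 53+4 = 57
k=6,j=3: 6>3, total = 57+3 = 60

60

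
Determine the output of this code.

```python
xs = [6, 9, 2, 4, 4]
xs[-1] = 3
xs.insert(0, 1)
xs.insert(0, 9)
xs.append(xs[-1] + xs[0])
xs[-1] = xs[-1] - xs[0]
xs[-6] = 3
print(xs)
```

[9, 1, 3, 9, 2, 4, 3, 3]

xs[-1] = 3 → [6, 9, 2, 4, 3]
insert 1 at 0 → [1, 6, 9, 2, 4, 3]
insert 9 at 0 → [9, 1, 6, 9, 2, 4, 3]
append xs[-1]+xs[0] = 3+9 = 12 → [9, 1, 6, 9, 2, 4, 3, 12]
xs[-1] = xs[-1]-xs[0] = 12-9 = 3 → [9, 1, 6, 9, 2, 4, 3, 3]
xs[-6] = 3 → [9, 1, 3, 9, 2, 4, 3, 3]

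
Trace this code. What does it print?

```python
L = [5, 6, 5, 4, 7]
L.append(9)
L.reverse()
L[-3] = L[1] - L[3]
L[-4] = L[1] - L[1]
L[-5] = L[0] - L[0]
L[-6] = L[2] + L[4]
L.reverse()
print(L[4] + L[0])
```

5

append 9 → [5, 6, 5, 4, 7, 9]
reverse → [9, 7, 4, 5, 6, 5]
L[-3] = L[1]-L[3] = 7-5 = 2 → [9, 7, 4, 2, 6, 5]
L[-4] = L[1]-L[1] = 7-7 = 0 → [9, 7, 0, 2, 6, 5]
L[-5] = L[0]-L[0] = 9-9 = 0 → [9, 0, 0, 2, 6, 5]
L[-6] = L[2]+L[4] = 0+6 = 6 → [6, 0, 0, 2, 6, 5]
reverse → [5, 6, 2, 0, 0, 6]
L[4]+L[0] = 0+5 = 5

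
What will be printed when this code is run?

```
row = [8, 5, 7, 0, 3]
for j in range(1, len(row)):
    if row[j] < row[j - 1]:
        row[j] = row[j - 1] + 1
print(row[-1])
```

j=1: 5<8, row[1] = 8+1 = 9 → [8, 9, 7, 0, 3]
j=2: 7<9, row[2] = 9+1 = 10 → [8, 9, 10, 0, 3]
j=3: 0<10, row[3] = 10+1 = 11 → [8, 9, 10, 11, 3]
j=4: 3<11, row[4] = 11+1 = 12 → [8, 9, 10, 11, 12]

12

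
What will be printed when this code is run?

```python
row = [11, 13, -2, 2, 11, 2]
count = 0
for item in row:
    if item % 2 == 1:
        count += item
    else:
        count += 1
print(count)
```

38

item=11: odd, count = 0+11 = 11
item=13: odd, count = 11+13 = 24
item=-2: not odd, count = 24+1 = 25
item=2: not odd, count = 25+1 = 26
item=11: odd, count = 26+11 = 37
item=2: not odd, count = 37+1 = 38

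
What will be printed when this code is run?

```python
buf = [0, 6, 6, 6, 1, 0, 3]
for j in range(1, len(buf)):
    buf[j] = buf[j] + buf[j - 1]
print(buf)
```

[0, 6, 12, 18, 19, 19, 22]

j=1: buf[1] = 6+0 = 6 → [0, 6, 6, 6, 1, 0, 3]
j=2: buf[2] = 6+6 = 12 → [0, 6, 12, 6, 1, 0, 3]
j=3: buf[3] = 6+12 = 18 → [0, 6, 12, 18, 1, 0, 3]
j=4: buf[4] = 1+18 = 19 → [0, 6, 12, 18, 19, 0, 3]
j=5: buf[5] = 0+19 = 19 → [0, 6, 12, 18, 19, 19, 3]
j=6: buf[6] = 3+19 = 22 → [0, 6, 12, 18, 19, 19, 22]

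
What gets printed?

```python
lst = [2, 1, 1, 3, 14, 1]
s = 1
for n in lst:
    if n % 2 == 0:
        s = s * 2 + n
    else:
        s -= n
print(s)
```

n=2: even, s = 1*2+2 = 4
n=1: not even, s = 4-1 = 3
n=1: not even, s = 3-1 = 2
n=3: not even, s = 2-3 = -1
n=14: even, s = (-1)*2+14 = 12
n=1: not even, s = 12-1 = 11

11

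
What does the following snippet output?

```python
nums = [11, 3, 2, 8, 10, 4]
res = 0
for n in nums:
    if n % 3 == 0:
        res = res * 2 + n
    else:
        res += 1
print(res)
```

9

n=11: not %3==0, res = 0+1 = 1
n=3: %3==0, res = 1*2+3 = 5
n=2: not %3==0, res = 5+1 = 6
n=8: not %3==0, res = 6+1 = 7
n=10: not %3==0, res = 7+1 = 8
n=4: not %3==0, res = 8+1 = 9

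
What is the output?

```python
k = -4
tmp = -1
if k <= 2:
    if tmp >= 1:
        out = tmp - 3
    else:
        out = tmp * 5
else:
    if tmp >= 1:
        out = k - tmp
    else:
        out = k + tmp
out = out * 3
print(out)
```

-15

k=-4, tmp=-1
k <= 2 is True; tmp >= 1 is False
→ out = tmp * 5 = -5
out = (-5)*3 = -15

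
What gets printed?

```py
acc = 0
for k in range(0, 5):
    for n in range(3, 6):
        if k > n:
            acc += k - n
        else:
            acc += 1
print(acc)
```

15

k=0,n=3: not 0>3, acc = 0+1 = 1
k=0,n=4: not 0>4, acc = 1+1 = 2
k=0,n=5: not 0>5, acc = 2+1 = 3
k=1,n=3: not 1>3, acc = 3+1 = 4
k=1,n=4: not 1>4, acc = 4+1 = 5
k=1,n=5: not 1>5, acc = 5+1 = 6
k=2,n=3: not 2>3, acc = 6+1 = 7
k=2,n=4: not 2>4, acc = 7+1 = 8
k=2,n=5: not 2>5, acc = 8+1 = 9
k=3,n=3: not 3>3, acc = 9+1 = 10
k=3,n=4: not 3>4, acc = 10+1 = 11
k=3,n=5: not 3>5, acc = 11+1 = 12
k=4,n=3: 4>3, acc = 12+1 = 13
k=4,n=4: not 4>4, acc = 13+1 = 14
k=4,n=5: not 4>5, acc = 14+1 = 15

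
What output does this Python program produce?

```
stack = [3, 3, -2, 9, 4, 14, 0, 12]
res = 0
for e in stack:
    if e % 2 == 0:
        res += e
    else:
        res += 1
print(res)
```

e=3: not even, res = 0+1 = 1
e=3: not even, res = 1+1 = 2
e=-2: even, res = 2+(-2) = 0
e=9: not even, res = 0+1 = 1
e=4: even, res = 1+4 = 5
e=14: even, res = 5+14 = 19
e=0: even, res = 19+0 = 19
e=12: even, res = 19+12 = 31

31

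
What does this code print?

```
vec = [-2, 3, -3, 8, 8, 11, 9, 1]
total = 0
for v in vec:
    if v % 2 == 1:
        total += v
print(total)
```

v=-2: not odd
v=3: odd, total = 0+3 = 3
v=-3: odd, total = 3+(-3) = 0
v=8: not odd
v=8: not odd
v=11: odd, total = 0+11 = 11
v=9: odd, total = 11+9 = 20
v=1: odd, total = 20+1 = 21

21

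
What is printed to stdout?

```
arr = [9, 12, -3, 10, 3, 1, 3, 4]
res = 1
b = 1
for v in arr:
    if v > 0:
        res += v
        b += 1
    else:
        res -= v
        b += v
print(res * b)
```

230

v=9: >0, res = 1+9 = 10; b=2
v=12: >0, res = 10+12 = 22; b=3
v=-3: not >0, res = 22-(-3) = 25; b=0
v=10: >0, res = 25+10 = 35; b=1
v=3: >0, res = 35+3 = 38; b=2
v=1: >0, res = 38+1 = 39; b=3
v=3: >0, res = 39+3 = 42; b=4
v=4: >0, res = 42+4 = 46; b=5
res*b = 46*5 = 230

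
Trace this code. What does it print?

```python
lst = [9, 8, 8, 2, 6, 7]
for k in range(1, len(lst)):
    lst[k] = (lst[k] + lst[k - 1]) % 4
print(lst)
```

[9, 1, 1, 3, 1, 0]

k=1: lst[1] = (8+9)%4 = 1 → [9, 1, 8, 2, 6, 7]
k=2: lst[2] = (8+1)%4 = 1 → [9, 1, 1, 2, 6, 7]
k=3: lst[3] = (2+1)%4 = 3 → [9, 1, 1, 3, 6, 7]
k=4: lst[4] = (6+3)%4 = 1 → [9, 1, 1, 3, 1, 7]
k=5: lst[5] = (7+1)%4 = 0 → [9, 1, 1, 3, 1, 0]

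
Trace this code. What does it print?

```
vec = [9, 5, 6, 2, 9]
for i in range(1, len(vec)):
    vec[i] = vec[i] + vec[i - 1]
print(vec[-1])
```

i=1: vec[1] = 5+9 = 14 → [9, 14, 6, 2, 9]
i=2: vec[2] = 6+14 = 20 → [9, 14, 20, 2, 9]
i=3: vec[3] = 2+20 = 22 → [9, 14, 20, 22, 9]
i=4: vec[4] = 9+22 = 31 → [9, 14, 20, 22, 31]

31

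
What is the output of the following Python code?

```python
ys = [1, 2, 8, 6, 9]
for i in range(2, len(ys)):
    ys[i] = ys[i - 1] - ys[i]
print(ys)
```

i=2: ys[2] = 2-8 = -6 → [1, 2, -6, 6, 9]
i=3: ys[3] = (-6)-6 = -12 → [1, 2, -6, -12, 9]
i=4: ys[4] = (-12)-9 = -21 → [1, 2, -6, -12, -21]

[1, 2, -6, -12, -21]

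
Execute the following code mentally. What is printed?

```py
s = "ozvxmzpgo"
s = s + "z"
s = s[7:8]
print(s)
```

g

+ 'z' → 'ozvxmzpgoz'
slice [7:8] → 'g'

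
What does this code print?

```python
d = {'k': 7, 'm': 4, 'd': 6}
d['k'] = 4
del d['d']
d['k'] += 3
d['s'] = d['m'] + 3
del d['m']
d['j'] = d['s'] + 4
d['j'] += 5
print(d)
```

d['k'] = 4 → {'k': 4, 'm': 4, 'd': 6}
del 'd' → {'k': 4, 'm': 4}
d['k'] = 4+3 = 7 → {'k': 7, 'm': 4}
d['s'] = d['m']+3 = 7 → {'k': 7, 'm': 4, 's': 7}
del 'm' → {'k': 7, 's': 7}
d['j'] = d['s']+4 = 11 → {'k': 7, 's': 7, 'j': 11}
d['j'] = 11+5 = 16 → {'k': 7, 's': 7, 'j': 16}

{'k': 7, 's': 7, 'j': 16}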